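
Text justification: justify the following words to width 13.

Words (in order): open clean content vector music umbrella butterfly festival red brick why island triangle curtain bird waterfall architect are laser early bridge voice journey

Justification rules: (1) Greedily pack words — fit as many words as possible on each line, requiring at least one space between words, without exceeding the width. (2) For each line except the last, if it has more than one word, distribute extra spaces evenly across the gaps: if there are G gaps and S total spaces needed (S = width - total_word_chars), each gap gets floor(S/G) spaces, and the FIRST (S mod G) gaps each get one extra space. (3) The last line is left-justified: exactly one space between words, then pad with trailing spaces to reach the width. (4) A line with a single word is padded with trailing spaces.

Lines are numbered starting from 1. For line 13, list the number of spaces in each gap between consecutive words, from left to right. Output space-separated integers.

Line 1: ['open', 'clean'] (min_width=10, slack=3)
Line 2: ['content'] (min_width=7, slack=6)
Line 3: ['vector', 'music'] (min_width=12, slack=1)
Line 4: ['umbrella'] (min_width=8, slack=5)
Line 5: ['butterfly'] (min_width=9, slack=4)
Line 6: ['festival', 'red'] (min_width=12, slack=1)
Line 7: ['brick', 'why'] (min_width=9, slack=4)
Line 8: ['island'] (min_width=6, slack=7)
Line 9: ['triangle'] (min_width=8, slack=5)
Line 10: ['curtain', 'bird'] (min_width=12, slack=1)
Line 11: ['waterfall'] (min_width=9, slack=4)
Line 12: ['architect', 'are'] (min_width=13, slack=0)
Line 13: ['laser', 'early'] (min_width=11, slack=2)
Line 14: ['bridge', 'voice'] (min_width=12, slack=1)
Line 15: ['journey'] (min_width=7, slack=6)

Answer: 3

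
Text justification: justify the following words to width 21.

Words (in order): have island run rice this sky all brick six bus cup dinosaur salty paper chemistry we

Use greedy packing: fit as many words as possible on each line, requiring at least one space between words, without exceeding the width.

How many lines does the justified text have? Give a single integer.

Answer: 5

Derivation:
Line 1: ['have', 'island', 'run', 'rice'] (min_width=20, slack=1)
Line 2: ['this', 'sky', 'all', 'brick'] (min_width=18, slack=3)
Line 3: ['six', 'bus', 'cup', 'dinosaur'] (min_width=20, slack=1)
Line 4: ['salty', 'paper', 'chemistry'] (min_width=21, slack=0)
Line 5: ['we'] (min_width=2, slack=19)
Total lines: 5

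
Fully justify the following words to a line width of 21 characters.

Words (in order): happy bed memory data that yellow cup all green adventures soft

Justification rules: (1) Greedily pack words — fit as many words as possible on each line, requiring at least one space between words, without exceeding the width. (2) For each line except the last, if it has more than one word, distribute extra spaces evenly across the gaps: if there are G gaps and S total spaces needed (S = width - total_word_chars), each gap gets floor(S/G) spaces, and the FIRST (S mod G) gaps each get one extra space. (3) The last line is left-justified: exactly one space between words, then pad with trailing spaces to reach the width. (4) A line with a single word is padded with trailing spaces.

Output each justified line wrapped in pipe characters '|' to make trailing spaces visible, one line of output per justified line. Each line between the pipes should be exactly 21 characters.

Line 1: ['happy', 'bed', 'memory', 'data'] (min_width=21, slack=0)
Line 2: ['that', 'yellow', 'cup', 'all'] (min_width=19, slack=2)
Line 3: ['green', 'adventures', 'soft'] (min_width=21, slack=0)

Answer: |happy bed memory data|
|that  yellow  cup all|
|green adventures soft|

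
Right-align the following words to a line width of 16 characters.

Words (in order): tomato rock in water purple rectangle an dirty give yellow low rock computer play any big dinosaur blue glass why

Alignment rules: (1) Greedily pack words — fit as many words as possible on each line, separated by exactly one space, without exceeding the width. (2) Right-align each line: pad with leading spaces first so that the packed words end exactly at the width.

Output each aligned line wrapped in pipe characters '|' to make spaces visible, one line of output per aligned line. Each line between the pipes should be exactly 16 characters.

Line 1: ['tomato', 'rock', 'in'] (min_width=14, slack=2)
Line 2: ['water', 'purple'] (min_width=12, slack=4)
Line 3: ['rectangle', 'an'] (min_width=12, slack=4)
Line 4: ['dirty', 'give'] (min_width=10, slack=6)
Line 5: ['yellow', 'low', 'rock'] (min_width=15, slack=1)
Line 6: ['computer', 'play'] (min_width=13, slack=3)
Line 7: ['any', 'big', 'dinosaur'] (min_width=16, slack=0)
Line 8: ['blue', 'glass', 'why'] (min_width=14, slack=2)

Answer: |  tomato rock in|
|    water purple|
|    rectangle an|
|      dirty give|
| yellow low rock|
|   computer play|
|any big dinosaur|
|  blue glass why|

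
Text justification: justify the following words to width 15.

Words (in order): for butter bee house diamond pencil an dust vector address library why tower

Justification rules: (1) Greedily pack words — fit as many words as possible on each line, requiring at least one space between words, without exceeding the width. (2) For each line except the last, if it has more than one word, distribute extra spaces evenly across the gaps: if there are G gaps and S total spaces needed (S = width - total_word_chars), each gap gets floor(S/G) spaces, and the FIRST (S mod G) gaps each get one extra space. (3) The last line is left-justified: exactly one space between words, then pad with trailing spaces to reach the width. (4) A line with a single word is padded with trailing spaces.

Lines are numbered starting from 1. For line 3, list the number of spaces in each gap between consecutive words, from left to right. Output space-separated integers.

Answer: 2 1

Derivation:
Line 1: ['for', 'butter', 'bee'] (min_width=14, slack=1)
Line 2: ['house', 'diamond'] (min_width=13, slack=2)
Line 3: ['pencil', 'an', 'dust'] (min_width=14, slack=1)
Line 4: ['vector', 'address'] (min_width=14, slack=1)
Line 5: ['library', 'why'] (min_width=11, slack=4)
Line 6: ['tower'] (min_width=5, slack=10)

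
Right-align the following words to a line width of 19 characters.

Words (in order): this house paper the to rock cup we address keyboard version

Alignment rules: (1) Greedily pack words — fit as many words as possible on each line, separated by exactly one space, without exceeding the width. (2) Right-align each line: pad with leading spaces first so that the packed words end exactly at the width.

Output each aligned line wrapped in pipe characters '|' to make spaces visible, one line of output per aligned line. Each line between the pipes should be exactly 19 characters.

Line 1: ['this', 'house', 'paper'] (min_width=16, slack=3)
Line 2: ['the', 'to', 'rock', 'cup', 'we'] (min_width=18, slack=1)
Line 3: ['address', 'keyboard'] (min_width=16, slack=3)
Line 4: ['version'] (min_width=7, slack=12)

Answer: |   this house paper|
| the to rock cup we|
|   address keyboard|
|            version|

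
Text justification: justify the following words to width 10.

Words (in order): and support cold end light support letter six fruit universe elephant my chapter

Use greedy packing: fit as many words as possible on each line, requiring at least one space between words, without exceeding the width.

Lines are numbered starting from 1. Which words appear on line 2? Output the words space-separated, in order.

Line 1: ['and'] (min_width=3, slack=7)
Line 2: ['support'] (min_width=7, slack=3)
Line 3: ['cold', 'end'] (min_width=8, slack=2)
Line 4: ['light'] (min_width=5, slack=5)
Line 5: ['support'] (min_width=7, slack=3)
Line 6: ['letter', 'six'] (min_width=10, slack=0)
Line 7: ['fruit'] (min_width=5, slack=5)
Line 8: ['universe'] (min_width=8, slack=2)
Line 9: ['elephant'] (min_width=8, slack=2)
Line 10: ['my', 'chapter'] (min_width=10, slack=0)

Answer: support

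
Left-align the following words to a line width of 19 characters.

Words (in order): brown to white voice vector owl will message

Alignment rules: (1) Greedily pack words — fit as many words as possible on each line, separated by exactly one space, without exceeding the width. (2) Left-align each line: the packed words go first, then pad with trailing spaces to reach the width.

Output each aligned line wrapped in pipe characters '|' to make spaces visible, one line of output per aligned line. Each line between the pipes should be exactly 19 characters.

Line 1: ['brown', 'to', 'white'] (min_width=14, slack=5)
Line 2: ['voice', 'vector', 'owl'] (min_width=16, slack=3)
Line 3: ['will', 'message'] (min_width=12, slack=7)

Answer: |brown to white     |
|voice vector owl   |
|will message       |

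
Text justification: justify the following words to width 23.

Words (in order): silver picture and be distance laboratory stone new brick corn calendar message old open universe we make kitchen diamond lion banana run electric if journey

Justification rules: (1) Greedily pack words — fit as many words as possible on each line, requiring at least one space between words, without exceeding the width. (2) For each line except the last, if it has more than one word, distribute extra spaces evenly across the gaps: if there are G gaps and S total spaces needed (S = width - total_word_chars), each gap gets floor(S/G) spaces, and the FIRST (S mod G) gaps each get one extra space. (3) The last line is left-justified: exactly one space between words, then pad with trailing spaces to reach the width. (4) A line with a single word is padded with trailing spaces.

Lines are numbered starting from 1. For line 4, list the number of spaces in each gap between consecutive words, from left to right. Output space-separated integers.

Answer: 3 2

Derivation:
Line 1: ['silver', 'picture', 'and', 'be'] (min_width=21, slack=2)
Line 2: ['distance', 'laboratory'] (min_width=19, slack=4)
Line 3: ['stone', 'new', 'brick', 'corn'] (min_width=20, slack=3)
Line 4: ['calendar', 'message', 'old'] (min_width=20, slack=3)
Line 5: ['open', 'universe', 'we', 'make'] (min_width=21, slack=2)
Line 6: ['kitchen', 'diamond', 'lion'] (min_width=20, slack=3)
Line 7: ['banana', 'run', 'electric', 'if'] (min_width=22, slack=1)
Line 8: ['journey'] (min_width=7, slack=16)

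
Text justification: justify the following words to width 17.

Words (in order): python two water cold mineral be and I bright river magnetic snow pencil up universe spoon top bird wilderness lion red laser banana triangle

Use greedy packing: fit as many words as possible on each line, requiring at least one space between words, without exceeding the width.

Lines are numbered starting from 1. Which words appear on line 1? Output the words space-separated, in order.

Answer: python two water

Derivation:
Line 1: ['python', 'two', 'water'] (min_width=16, slack=1)
Line 2: ['cold', 'mineral', 'be'] (min_width=15, slack=2)
Line 3: ['and', 'I', 'bright'] (min_width=12, slack=5)
Line 4: ['river', 'magnetic'] (min_width=14, slack=3)
Line 5: ['snow', 'pencil', 'up'] (min_width=14, slack=3)
Line 6: ['universe', 'spoon'] (min_width=14, slack=3)
Line 7: ['top', 'bird'] (min_width=8, slack=9)
Line 8: ['wilderness', 'lion'] (min_width=15, slack=2)
Line 9: ['red', 'laser', 'banana'] (min_width=16, slack=1)
Line 10: ['triangle'] (min_width=8, slack=9)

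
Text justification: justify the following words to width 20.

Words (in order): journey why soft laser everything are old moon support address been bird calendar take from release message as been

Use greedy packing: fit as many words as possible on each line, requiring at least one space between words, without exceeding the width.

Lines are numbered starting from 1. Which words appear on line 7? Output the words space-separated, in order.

Answer: been

Derivation:
Line 1: ['journey', 'why', 'soft'] (min_width=16, slack=4)
Line 2: ['laser', 'everything', 'are'] (min_width=20, slack=0)
Line 3: ['old', 'moon', 'support'] (min_width=16, slack=4)
Line 4: ['address', 'been', 'bird'] (min_width=17, slack=3)
Line 5: ['calendar', 'take', 'from'] (min_width=18, slack=2)
Line 6: ['release', 'message', 'as'] (min_width=18, slack=2)
Line 7: ['been'] (min_width=4, slack=16)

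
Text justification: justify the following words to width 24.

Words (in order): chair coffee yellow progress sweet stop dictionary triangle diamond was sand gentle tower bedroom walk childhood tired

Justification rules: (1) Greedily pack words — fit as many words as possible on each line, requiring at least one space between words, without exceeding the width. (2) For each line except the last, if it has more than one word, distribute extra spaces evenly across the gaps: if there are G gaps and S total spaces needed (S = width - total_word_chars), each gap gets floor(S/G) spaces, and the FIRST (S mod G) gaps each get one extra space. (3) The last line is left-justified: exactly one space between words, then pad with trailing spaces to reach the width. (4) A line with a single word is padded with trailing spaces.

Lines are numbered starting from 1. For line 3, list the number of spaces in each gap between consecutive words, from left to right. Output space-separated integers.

Answer: 6

Derivation:
Line 1: ['chair', 'coffee', 'yellow'] (min_width=19, slack=5)
Line 2: ['progress', 'sweet', 'stop'] (min_width=19, slack=5)
Line 3: ['dictionary', 'triangle'] (min_width=19, slack=5)
Line 4: ['diamond', 'was', 'sand', 'gentle'] (min_width=23, slack=1)
Line 5: ['tower', 'bedroom', 'walk'] (min_width=18, slack=6)
Line 6: ['childhood', 'tired'] (min_width=15, slack=9)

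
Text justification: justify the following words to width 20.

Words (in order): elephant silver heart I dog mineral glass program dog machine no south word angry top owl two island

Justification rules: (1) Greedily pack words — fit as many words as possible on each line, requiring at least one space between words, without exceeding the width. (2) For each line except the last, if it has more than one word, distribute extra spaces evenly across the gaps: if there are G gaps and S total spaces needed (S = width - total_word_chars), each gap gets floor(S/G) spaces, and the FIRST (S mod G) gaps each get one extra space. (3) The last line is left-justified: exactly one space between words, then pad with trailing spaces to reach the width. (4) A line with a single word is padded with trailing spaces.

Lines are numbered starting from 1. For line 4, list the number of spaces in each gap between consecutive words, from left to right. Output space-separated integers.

Answer: 3 3

Derivation:
Line 1: ['elephant', 'silver'] (min_width=15, slack=5)
Line 2: ['heart', 'I', 'dog', 'mineral'] (min_width=19, slack=1)
Line 3: ['glass', 'program', 'dog'] (min_width=17, slack=3)
Line 4: ['machine', 'no', 'south'] (min_width=16, slack=4)
Line 5: ['word', 'angry', 'top', 'owl'] (min_width=18, slack=2)
Line 6: ['two', 'island'] (min_width=10, slack=10)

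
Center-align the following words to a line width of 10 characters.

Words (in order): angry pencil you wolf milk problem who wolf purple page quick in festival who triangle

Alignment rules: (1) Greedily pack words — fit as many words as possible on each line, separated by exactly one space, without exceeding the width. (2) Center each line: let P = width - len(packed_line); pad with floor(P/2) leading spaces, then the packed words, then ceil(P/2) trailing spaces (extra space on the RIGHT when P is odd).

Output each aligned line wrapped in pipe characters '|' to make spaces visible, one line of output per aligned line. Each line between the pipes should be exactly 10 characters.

Answer: |  angry   |
|pencil you|
|wolf milk |
| problem  |
| who wolf |
|  purple  |
|page quick|
|    in    |
| festival |
|   who    |
| triangle |

Derivation:
Line 1: ['angry'] (min_width=5, slack=5)
Line 2: ['pencil', 'you'] (min_width=10, slack=0)
Line 3: ['wolf', 'milk'] (min_width=9, slack=1)
Line 4: ['problem'] (min_width=7, slack=3)
Line 5: ['who', 'wolf'] (min_width=8, slack=2)
Line 6: ['purple'] (min_width=6, slack=4)
Line 7: ['page', 'quick'] (min_width=10, slack=0)
Line 8: ['in'] (min_width=2, slack=8)
Line 9: ['festival'] (min_width=8, slack=2)
Line 10: ['who'] (min_width=3, slack=7)
Line 11: ['triangle'] (min_width=8, slack=2)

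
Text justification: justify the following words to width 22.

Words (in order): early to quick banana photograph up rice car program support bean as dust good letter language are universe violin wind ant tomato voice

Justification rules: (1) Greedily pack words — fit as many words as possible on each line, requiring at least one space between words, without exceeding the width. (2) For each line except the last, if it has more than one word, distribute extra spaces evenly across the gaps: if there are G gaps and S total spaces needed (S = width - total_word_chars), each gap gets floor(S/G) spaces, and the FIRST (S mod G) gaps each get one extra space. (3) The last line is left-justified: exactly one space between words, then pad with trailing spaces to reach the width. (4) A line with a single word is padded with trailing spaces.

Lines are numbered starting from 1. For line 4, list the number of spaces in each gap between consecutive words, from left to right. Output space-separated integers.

Line 1: ['early', 'to', 'quick', 'banana'] (min_width=21, slack=1)
Line 2: ['photograph', 'up', 'rice', 'car'] (min_width=22, slack=0)
Line 3: ['program', 'support', 'bean'] (min_width=20, slack=2)
Line 4: ['as', 'dust', 'good', 'letter'] (min_width=19, slack=3)
Line 5: ['language', 'are', 'universe'] (min_width=21, slack=1)
Line 6: ['violin', 'wind', 'ant', 'tomato'] (min_width=22, slack=0)
Line 7: ['voice'] (min_width=5, slack=17)

Answer: 2 2 2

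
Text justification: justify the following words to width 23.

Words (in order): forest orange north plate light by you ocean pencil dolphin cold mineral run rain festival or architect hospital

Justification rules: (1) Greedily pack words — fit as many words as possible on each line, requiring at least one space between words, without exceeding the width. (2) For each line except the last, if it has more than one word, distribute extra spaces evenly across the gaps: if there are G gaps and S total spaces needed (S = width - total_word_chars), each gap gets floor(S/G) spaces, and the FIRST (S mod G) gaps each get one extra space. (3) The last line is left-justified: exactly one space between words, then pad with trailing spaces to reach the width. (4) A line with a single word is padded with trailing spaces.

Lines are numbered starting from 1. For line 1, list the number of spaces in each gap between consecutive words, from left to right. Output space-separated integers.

Answer: 3 3

Derivation:
Line 1: ['forest', 'orange', 'north'] (min_width=19, slack=4)
Line 2: ['plate', 'light', 'by', 'you'] (min_width=18, slack=5)
Line 3: ['ocean', 'pencil', 'dolphin'] (min_width=20, slack=3)
Line 4: ['cold', 'mineral', 'run', 'rain'] (min_width=21, slack=2)
Line 5: ['festival', 'or', 'architect'] (min_width=21, slack=2)
Line 6: ['hospital'] (min_width=8, slack=15)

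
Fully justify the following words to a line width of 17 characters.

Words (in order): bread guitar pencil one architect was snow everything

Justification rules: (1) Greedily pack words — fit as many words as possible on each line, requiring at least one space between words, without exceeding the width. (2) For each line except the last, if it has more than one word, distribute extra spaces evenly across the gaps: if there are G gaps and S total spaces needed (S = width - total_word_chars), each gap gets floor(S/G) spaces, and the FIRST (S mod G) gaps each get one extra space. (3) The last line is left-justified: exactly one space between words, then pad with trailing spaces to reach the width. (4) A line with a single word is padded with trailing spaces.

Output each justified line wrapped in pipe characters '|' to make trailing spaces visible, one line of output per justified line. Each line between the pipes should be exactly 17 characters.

Line 1: ['bread', 'guitar'] (min_width=12, slack=5)
Line 2: ['pencil', 'one'] (min_width=10, slack=7)
Line 3: ['architect', 'was'] (min_width=13, slack=4)
Line 4: ['snow', 'everything'] (min_width=15, slack=2)

Answer: |bread      guitar|
|pencil        one|
|architect     was|
|snow everything  |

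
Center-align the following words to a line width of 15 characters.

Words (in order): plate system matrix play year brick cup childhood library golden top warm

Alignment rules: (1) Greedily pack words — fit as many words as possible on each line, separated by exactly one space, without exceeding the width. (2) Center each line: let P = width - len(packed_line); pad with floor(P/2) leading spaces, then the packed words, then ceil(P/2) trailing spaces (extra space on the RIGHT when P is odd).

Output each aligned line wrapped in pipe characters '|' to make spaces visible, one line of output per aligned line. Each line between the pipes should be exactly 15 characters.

Line 1: ['plate', 'system'] (min_width=12, slack=3)
Line 2: ['matrix', 'play'] (min_width=11, slack=4)
Line 3: ['year', 'brick', 'cup'] (min_width=14, slack=1)
Line 4: ['childhood'] (min_width=9, slack=6)
Line 5: ['library', 'golden'] (min_width=14, slack=1)
Line 6: ['top', 'warm'] (min_width=8, slack=7)

Answer: | plate system  |
|  matrix play  |
|year brick cup |
|   childhood   |
|library golden |
|   top warm    |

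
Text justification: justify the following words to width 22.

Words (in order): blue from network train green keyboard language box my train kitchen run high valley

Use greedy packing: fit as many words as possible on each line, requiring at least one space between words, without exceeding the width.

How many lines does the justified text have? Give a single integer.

Answer: 5

Derivation:
Line 1: ['blue', 'from', 'network'] (min_width=17, slack=5)
Line 2: ['train', 'green', 'keyboard'] (min_width=20, slack=2)
Line 3: ['language', 'box', 'my', 'train'] (min_width=21, slack=1)
Line 4: ['kitchen', 'run', 'high'] (min_width=16, slack=6)
Line 5: ['valley'] (min_width=6, slack=16)
Total lines: 5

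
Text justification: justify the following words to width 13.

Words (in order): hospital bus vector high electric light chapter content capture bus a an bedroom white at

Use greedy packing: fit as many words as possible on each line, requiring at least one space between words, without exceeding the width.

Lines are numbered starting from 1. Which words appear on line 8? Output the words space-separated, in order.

Line 1: ['hospital', 'bus'] (min_width=12, slack=1)
Line 2: ['vector', 'high'] (min_width=11, slack=2)
Line 3: ['electric'] (min_width=8, slack=5)
Line 4: ['light', 'chapter'] (min_width=13, slack=0)
Line 5: ['content'] (min_width=7, slack=6)
Line 6: ['capture', 'bus', 'a'] (min_width=13, slack=0)
Line 7: ['an', 'bedroom'] (min_width=10, slack=3)
Line 8: ['white', 'at'] (min_width=8, slack=5)

Answer: white at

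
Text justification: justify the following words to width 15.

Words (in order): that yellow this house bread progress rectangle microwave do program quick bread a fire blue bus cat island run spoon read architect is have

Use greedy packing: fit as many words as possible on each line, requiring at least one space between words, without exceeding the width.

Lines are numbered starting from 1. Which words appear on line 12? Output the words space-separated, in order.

Answer: have

Derivation:
Line 1: ['that', 'yellow'] (min_width=11, slack=4)
Line 2: ['this', 'house'] (min_width=10, slack=5)
Line 3: ['bread', 'progress'] (min_width=14, slack=1)
Line 4: ['rectangle'] (min_width=9, slack=6)
Line 5: ['microwave', 'do'] (min_width=12, slack=3)
Line 6: ['program', 'quick'] (min_width=13, slack=2)
Line 7: ['bread', 'a', 'fire'] (min_width=12, slack=3)
Line 8: ['blue', 'bus', 'cat'] (min_width=12, slack=3)
Line 9: ['island', 'run'] (min_width=10, slack=5)
Line 10: ['spoon', 'read'] (min_width=10, slack=5)
Line 11: ['architect', 'is'] (min_width=12, slack=3)
Line 12: ['have'] (min_width=4, slack=11)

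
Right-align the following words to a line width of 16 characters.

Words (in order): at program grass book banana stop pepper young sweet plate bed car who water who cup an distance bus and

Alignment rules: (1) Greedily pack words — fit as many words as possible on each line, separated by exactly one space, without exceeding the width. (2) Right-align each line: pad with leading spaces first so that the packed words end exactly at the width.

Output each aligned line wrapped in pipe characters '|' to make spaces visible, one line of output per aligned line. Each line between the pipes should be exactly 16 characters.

Answer: |at program grass|
|book banana stop|
|    pepper young|
| sweet plate bed|
|   car who water|
|      who cup an|
|distance bus and|

Derivation:
Line 1: ['at', 'program', 'grass'] (min_width=16, slack=0)
Line 2: ['book', 'banana', 'stop'] (min_width=16, slack=0)
Line 3: ['pepper', 'young'] (min_width=12, slack=4)
Line 4: ['sweet', 'plate', 'bed'] (min_width=15, slack=1)
Line 5: ['car', 'who', 'water'] (min_width=13, slack=3)
Line 6: ['who', 'cup', 'an'] (min_width=10, slack=6)
Line 7: ['distance', 'bus', 'and'] (min_width=16, slack=0)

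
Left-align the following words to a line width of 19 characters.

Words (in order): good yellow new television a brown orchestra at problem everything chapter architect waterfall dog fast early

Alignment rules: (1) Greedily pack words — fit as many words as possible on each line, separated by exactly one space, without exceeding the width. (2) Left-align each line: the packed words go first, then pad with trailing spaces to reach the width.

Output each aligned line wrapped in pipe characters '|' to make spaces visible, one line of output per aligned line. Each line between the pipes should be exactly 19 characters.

Line 1: ['good', 'yellow', 'new'] (min_width=15, slack=4)
Line 2: ['television', 'a', 'brown'] (min_width=18, slack=1)
Line 3: ['orchestra', 'at'] (min_width=12, slack=7)
Line 4: ['problem', 'everything'] (min_width=18, slack=1)
Line 5: ['chapter', 'architect'] (min_width=17, slack=2)
Line 6: ['waterfall', 'dog', 'fast'] (min_width=18, slack=1)
Line 7: ['early'] (min_width=5, slack=14)

Answer: |good yellow new    |
|television a brown |
|orchestra at       |
|problem everything |
|chapter architect  |
|waterfall dog fast |
|early              |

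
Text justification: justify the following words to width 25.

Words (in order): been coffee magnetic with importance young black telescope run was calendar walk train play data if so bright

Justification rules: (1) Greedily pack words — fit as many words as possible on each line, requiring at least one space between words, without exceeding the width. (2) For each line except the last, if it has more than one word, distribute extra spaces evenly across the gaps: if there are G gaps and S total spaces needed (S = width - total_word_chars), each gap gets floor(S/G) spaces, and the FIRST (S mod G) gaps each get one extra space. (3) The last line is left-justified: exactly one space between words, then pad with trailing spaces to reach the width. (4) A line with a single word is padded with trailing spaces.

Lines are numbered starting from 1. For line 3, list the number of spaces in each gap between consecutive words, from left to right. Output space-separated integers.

Answer: 5 5

Derivation:
Line 1: ['been', 'coffee', 'magnetic', 'with'] (min_width=25, slack=0)
Line 2: ['importance', 'young', 'black'] (min_width=22, slack=3)
Line 3: ['telescope', 'run', 'was'] (min_width=17, slack=8)
Line 4: ['calendar', 'walk', 'train', 'play'] (min_width=24, slack=1)
Line 5: ['data', 'if', 'so', 'bright'] (min_width=17, slack=8)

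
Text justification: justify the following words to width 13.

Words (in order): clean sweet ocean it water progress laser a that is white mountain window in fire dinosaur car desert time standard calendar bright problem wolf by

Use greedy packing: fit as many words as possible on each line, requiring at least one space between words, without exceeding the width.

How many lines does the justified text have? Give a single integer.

Line 1: ['clean', 'sweet'] (min_width=11, slack=2)
Line 2: ['ocean', 'it'] (min_width=8, slack=5)
Line 3: ['water'] (min_width=5, slack=8)
Line 4: ['progress'] (min_width=8, slack=5)
Line 5: ['laser', 'a', 'that'] (min_width=12, slack=1)
Line 6: ['is', 'white'] (min_width=8, slack=5)
Line 7: ['mountain'] (min_width=8, slack=5)
Line 8: ['window', 'in'] (min_width=9, slack=4)
Line 9: ['fire', 'dinosaur'] (min_width=13, slack=0)
Line 10: ['car', 'desert'] (min_width=10, slack=3)
Line 11: ['time', 'standard'] (min_width=13, slack=0)
Line 12: ['calendar'] (min_width=8, slack=5)
Line 13: ['bright'] (min_width=6, slack=7)
Line 14: ['problem', 'wolf'] (min_width=12, slack=1)
Line 15: ['by'] (min_width=2, slack=11)
Total lines: 15

Answer: 15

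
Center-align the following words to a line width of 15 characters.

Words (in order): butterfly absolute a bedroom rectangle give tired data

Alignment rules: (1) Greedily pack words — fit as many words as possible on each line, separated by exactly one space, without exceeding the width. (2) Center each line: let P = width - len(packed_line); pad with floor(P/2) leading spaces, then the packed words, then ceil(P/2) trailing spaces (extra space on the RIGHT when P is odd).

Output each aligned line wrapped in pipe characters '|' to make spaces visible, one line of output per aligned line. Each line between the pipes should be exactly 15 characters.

Answer: |   butterfly   |
|  absolute a   |
|    bedroom    |
|rectangle give |
|  tired data   |

Derivation:
Line 1: ['butterfly'] (min_width=9, slack=6)
Line 2: ['absolute', 'a'] (min_width=10, slack=5)
Line 3: ['bedroom'] (min_width=7, slack=8)
Line 4: ['rectangle', 'give'] (min_width=14, slack=1)
Line 5: ['tired', 'data'] (min_width=10, slack=5)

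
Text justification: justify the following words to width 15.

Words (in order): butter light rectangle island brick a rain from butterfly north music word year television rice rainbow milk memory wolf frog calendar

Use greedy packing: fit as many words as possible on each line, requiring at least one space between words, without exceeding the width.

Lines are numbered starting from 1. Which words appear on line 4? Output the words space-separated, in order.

Answer: rain from

Derivation:
Line 1: ['butter', 'light'] (min_width=12, slack=3)
Line 2: ['rectangle'] (min_width=9, slack=6)
Line 3: ['island', 'brick', 'a'] (min_width=14, slack=1)
Line 4: ['rain', 'from'] (min_width=9, slack=6)
Line 5: ['butterfly', 'north'] (min_width=15, slack=0)
Line 6: ['music', 'word', 'year'] (min_width=15, slack=0)
Line 7: ['television', 'rice'] (min_width=15, slack=0)
Line 8: ['rainbow', 'milk'] (min_width=12, slack=3)
Line 9: ['memory', 'wolf'] (min_width=11, slack=4)
Line 10: ['frog', 'calendar'] (min_width=13, slack=2)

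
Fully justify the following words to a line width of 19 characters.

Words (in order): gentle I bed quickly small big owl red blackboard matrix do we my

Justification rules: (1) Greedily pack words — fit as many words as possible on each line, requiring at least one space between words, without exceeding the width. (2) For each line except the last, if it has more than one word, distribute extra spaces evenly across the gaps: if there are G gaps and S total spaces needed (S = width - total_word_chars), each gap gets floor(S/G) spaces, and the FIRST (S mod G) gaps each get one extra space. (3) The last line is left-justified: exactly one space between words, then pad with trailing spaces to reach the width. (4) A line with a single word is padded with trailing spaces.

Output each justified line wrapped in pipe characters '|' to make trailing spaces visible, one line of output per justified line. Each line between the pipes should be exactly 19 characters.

Answer: |gentle     I    bed|
|quickly  small  big|
|owl  red blackboard|
|matrix do we my    |

Derivation:
Line 1: ['gentle', 'I', 'bed'] (min_width=12, slack=7)
Line 2: ['quickly', 'small', 'big'] (min_width=17, slack=2)
Line 3: ['owl', 'red', 'blackboard'] (min_width=18, slack=1)
Line 4: ['matrix', 'do', 'we', 'my'] (min_width=15, slack=4)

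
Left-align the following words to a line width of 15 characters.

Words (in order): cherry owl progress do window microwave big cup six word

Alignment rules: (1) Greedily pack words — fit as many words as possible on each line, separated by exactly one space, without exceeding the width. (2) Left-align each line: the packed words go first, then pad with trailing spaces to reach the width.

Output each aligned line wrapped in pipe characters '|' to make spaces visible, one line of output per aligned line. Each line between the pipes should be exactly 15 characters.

Line 1: ['cherry', 'owl'] (min_width=10, slack=5)
Line 2: ['progress', 'do'] (min_width=11, slack=4)
Line 3: ['window'] (min_width=6, slack=9)
Line 4: ['microwave', 'big'] (min_width=13, slack=2)
Line 5: ['cup', 'six', 'word'] (min_width=12, slack=3)

Answer: |cherry owl     |
|progress do    |
|window         |
|microwave big  |
|cup six word   |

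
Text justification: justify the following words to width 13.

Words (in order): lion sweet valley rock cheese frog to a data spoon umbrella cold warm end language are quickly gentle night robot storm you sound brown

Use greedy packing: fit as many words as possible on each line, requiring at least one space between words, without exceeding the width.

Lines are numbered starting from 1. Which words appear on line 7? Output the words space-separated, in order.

Line 1: ['lion', 'sweet'] (min_width=10, slack=3)
Line 2: ['valley', 'rock'] (min_width=11, slack=2)
Line 3: ['cheese', 'frog'] (min_width=11, slack=2)
Line 4: ['to', 'a', 'data'] (min_width=9, slack=4)
Line 5: ['spoon'] (min_width=5, slack=8)
Line 6: ['umbrella', 'cold'] (min_width=13, slack=0)
Line 7: ['warm', 'end'] (min_width=8, slack=5)
Line 8: ['language', 'are'] (min_width=12, slack=1)
Line 9: ['quickly'] (min_width=7, slack=6)
Line 10: ['gentle', 'night'] (min_width=12, slack=1)
Line 11: ['robot', 'storm'] (min_width=11, slack=2)
Line 12: ['you', 'sound'] (min_width=9, slack=4)
Line 13: ['brown'] (min_width=5, slack=8)

Answer: warm end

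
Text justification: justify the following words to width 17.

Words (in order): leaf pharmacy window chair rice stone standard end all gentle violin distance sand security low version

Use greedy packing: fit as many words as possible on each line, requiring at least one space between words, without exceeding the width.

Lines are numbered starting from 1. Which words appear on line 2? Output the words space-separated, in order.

Answer: window chair rice

Derivation:
Line 1: ['leaf', 'pharmacy'] (min_width=13, slack=4)
Line 2: ['window', 'chair', 'rice'] (min_width=17, slack=0)
Line 3: ['stone', 'standard'] (min_width=14, slack=3)
Line 4: ['end', 'all', 'gentle'] (min_width=14, slack=3)
Line 5: ['violin', 'distance'] (min_width=15, slack=2)
Line 6: ['sand', 'security', 'low'] (min_width=17, slack=0)
Line 7: ['version'] (min_width=7, slack=10)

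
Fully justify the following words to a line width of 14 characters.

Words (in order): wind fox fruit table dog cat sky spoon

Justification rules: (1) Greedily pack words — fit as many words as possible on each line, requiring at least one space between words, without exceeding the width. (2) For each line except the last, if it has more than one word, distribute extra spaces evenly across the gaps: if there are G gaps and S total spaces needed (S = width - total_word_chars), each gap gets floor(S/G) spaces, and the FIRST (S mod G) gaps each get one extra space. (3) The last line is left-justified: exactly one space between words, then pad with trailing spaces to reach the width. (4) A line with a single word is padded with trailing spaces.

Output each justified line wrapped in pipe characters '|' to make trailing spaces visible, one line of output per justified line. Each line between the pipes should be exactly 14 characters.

Line 1: ['wind', 'fox', 'fruit'] (min_width=14, slack=0)
Line 2: ['table', 'dog', 'cat'] (min_width=13, slack=1)
Line 3: ['sky', 'spoon'] (min_width=9, slack=5)

Answer: |wind fox fruit|
|table  dog cat|
|sky spoon     |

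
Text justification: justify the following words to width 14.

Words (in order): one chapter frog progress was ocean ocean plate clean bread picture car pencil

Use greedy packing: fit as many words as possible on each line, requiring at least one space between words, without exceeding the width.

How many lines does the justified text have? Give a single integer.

Line 1: ['one', 'chapter'] (min_width=11, slack=3)
Line 2: ['frog', 'progress'] (min_width=13, slack=1)
Line 3: ['was', 'ocean'] (min_width=9, slack=5)
Line 4: ['ocean', 'plate'] (min_width=11, slack=3)
Line 5: ['clean', 'bread'] (min_width=11, slack=3)
Line 6: ['picture', 'car'] (min_width=11, slack=3)
Line 7: ['pencil'] (min_width=6, slack=8)
Total lines: 7

Answer: 7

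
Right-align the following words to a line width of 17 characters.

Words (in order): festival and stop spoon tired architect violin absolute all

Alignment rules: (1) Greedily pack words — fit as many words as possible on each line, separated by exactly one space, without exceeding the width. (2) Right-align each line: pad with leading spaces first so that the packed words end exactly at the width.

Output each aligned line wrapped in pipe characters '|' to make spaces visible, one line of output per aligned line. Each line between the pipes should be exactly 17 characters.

Line 1: ['festival', 'and', 'stop'] (min_width=17, slack=0)
Line 2: ['spoon', 'tired'] (min_width=11, slack=6)
Line 3: ['architect', 'violin'] (min_width=16, slack=1)
Line 4: ['absolute', 'all'] (min_width=12, slack=5)

Answer: |festival and stop|
|      spoon tired|
| architect violin|
|     absolute all|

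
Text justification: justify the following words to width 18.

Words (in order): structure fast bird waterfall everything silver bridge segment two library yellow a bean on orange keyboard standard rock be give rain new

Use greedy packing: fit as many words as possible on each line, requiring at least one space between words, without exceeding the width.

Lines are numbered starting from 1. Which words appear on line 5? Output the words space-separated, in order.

Line 1: ['structure', 'fast'] (min_width=14, slack=4)
Line 2: ['bird', 'waterfall'] (min_width=14, slack=4)
Line 3: ['everything', 'silver'] (min_width=17, slack=1)
Line 4: ['bridge', 'segment', 'two'] (min_width=18, slack=0)
Line 5: ['library', 'yellow', 'a'] (min_width=16, slack=2)
Line 6: ['bean', 'on', 'orange'] (min_width=14, slack=4)
Line 7: ['keyboard', 'standard'] (min_width=17, slack=1)
Line 8: ['rock', 'be', 'give', 'rain'] (min_width=17, slack=1)
Line 9: ['new'] (min_width=3, slack=15)

Answer: library yellow a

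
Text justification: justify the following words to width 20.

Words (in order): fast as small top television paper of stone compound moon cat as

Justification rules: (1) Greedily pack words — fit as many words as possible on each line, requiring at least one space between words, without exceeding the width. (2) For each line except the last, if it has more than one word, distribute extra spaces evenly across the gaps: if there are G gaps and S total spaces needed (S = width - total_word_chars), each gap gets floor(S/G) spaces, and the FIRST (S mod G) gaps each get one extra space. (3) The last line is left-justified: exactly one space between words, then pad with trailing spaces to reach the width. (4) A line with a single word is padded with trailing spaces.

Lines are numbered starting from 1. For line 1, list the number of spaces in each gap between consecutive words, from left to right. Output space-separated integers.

Line 1: ['fast', 'as', 'small', 'top'] (min_width=17, slack=3)
Line 2: ['television', 'paper', 'of'] (min_width=19, slack=1)
Line 3: ['stone', 'compound', 'moon'] (min_width=19, slack=1)
Line 4: ['cat', 'as'] (min_width=6, slack=14)

Answer: 2 2 2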